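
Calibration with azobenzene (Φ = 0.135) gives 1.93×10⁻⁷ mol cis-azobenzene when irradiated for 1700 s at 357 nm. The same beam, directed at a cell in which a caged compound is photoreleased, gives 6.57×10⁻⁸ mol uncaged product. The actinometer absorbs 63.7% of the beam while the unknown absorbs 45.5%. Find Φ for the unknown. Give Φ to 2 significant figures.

Photons absorbed by the actinometer: 1.93×10⁻⁷ / 0.135 = 1.430×10⁻⁶ mol.
Incident flux: 1.430×10⁻⁶ / 0.637 = 2.245×10⁻⁶ einstein.
Absorbed by unknown: 0.455 × 2.245×10⁻⁶ = 1.021×10⁻⁶ mol.
Φ(unknown) = 6.57×10⁻⁸ / 1.021×10⁻⁶ = 0.064.

Φ = 0.064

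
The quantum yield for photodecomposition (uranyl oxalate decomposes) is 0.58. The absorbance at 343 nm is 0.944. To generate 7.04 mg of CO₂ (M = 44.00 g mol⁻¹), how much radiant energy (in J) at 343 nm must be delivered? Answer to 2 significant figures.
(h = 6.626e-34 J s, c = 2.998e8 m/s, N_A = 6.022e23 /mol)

Product: 7.04 mg / 44.00 g mol⁻¹ = 1.600e-4 mol.
Photons that must be absorbed: 1.600e-4 / 0.58 = 2.759e-4 mol.
Fraction absorbed: 1 − 10^(−0.944) = 0.8862.
Incident photons needed: 2.759e-4 / 0.8862 = 3.113e-4 mol.
Photon energy: hc/λ = 5.791e-19 J; per mole, 3.487e5 J mol⁻¹.
Energy required: 3.113e-4 × 3.487e5 = 110 J.

110 J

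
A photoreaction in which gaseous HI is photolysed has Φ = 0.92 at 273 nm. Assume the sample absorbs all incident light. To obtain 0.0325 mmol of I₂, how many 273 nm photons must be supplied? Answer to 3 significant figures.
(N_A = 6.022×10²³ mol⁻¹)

Product: 0.0325 mmol = 3.25×10⁻⁵ mol.
Photons that must be absorbed: 3.25×10⁻⁵ / 0.92 = 3.533×10⁻⁵ mol.
Photon count: 3.533×10⁻⁵ × 6.022×10²³ = 2.13×10¹⁹.

2.13×10¹⁹ photons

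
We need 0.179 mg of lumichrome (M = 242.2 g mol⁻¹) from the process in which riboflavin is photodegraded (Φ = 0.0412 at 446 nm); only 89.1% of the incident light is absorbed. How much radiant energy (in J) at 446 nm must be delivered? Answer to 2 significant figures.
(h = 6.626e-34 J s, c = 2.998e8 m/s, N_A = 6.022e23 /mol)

5.4 J

Product: 0.179 mg / 242.2 g mol⁻¹ = 7.391e-7 mol.
Photons that must be absorbed: 7.391e-7 / 0.0412 = 1.794e-5 mol.
Incident photons needed: 1.794e-5 / 0.891 = 2.013e-5 mol.
Photon energy: hc/λ = 4.454e-19 J; per mole, 2.682e5 J mol⁻¹.
Energy required: 2.013e-5 × 2.682e5 = 5.4 J.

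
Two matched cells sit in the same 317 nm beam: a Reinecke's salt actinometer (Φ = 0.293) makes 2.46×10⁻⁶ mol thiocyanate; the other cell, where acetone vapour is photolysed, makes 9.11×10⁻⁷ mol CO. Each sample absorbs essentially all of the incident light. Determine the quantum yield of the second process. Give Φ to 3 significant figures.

Φ = 0.109

Photons absorbed by the actinometer: 2.46×10⁻⁶ / 0.293 = 8.396×10⁻⁶ mol.
Φ(unknown) = 9.11×10⁻⁷ / 8.396×10⁻⁶ = 0.109.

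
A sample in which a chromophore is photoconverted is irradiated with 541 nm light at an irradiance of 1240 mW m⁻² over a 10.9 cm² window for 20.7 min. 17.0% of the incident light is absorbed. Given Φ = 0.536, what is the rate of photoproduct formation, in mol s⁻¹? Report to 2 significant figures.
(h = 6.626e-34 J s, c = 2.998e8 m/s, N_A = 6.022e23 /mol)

Photon energy at 541 nm: hc/λ = (6.626e-34)(2.998e8)/(541e-9) = 3.672e-19 J.
Energy delivered: (1240 mW m⁻²)(10.9e-4 m²)(1242 s) = 1.679 J.
Photons incident: 1.679 / 3.672e-19 = 4.572e18, i.e. 4.572e18/6.022e23 = 7.592e-6 mol.
Photons absorbed: 0.170 × 7.592e-6 = 1.291e-6 mol.
Product formed: 0.536 × 1.291e-6 = 6.920e-7 mol.
Rate: 6.920e-7 / 1242 s = 5.6e-10 mol s⁻¹.

5.6e-10 mol s⁻¹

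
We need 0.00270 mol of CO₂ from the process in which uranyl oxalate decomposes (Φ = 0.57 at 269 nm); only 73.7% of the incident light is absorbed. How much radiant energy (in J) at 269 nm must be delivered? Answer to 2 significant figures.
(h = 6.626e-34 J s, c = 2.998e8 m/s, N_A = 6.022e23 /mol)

Photons that must be absorbed: 0.00270 / 0.57 = 0.004737 mol.
Incident photons needed: 0.004737 / 0.737 = 0.006427 mol.
Photon energy: hc/λ = 7.385e-19 J; per mole, 4.447e5 J mol⁻¹.
Energy required: 0.006427 × 4.447e5 = 2900 J.

2900 J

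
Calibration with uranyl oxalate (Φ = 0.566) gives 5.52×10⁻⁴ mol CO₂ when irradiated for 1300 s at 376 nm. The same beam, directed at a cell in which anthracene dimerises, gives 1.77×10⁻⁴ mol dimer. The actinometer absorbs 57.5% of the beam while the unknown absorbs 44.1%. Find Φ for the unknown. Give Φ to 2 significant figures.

Photons absorbed by the actinometer: 5.52×10⁻⁴ / 0.566 = 9.753×10⁻⁴ mol.
Incident flux: 9.753×10⁻⁴ / 0.575 = 0.001696 einstein.
Absorbed by unknown: 0.441 × 0.001696 = 7.479×10⁻⁴ mol.
Φ(unknown) = 1.77×10⁻⁴ / 7.479×10⁻⁴ = 0.24.

Φ = 0.24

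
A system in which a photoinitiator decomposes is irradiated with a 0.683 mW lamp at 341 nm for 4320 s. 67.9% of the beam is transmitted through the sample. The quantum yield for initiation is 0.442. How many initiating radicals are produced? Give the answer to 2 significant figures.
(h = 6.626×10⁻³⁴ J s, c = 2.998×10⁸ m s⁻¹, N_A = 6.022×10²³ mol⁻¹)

7.2×10¹⁷ initiating radicals

Photon energy at 341 nm: hc/λ = (6.626×10⁻³⁴)(2.998×10⁸)/(341×10⁻⁹) = 5.825×10⁻¹⁹ J.
Energy delivered: (0.683 mW)(4320 s) = 2.951 J.
Photons incident: 2.951 / 5.825×10⁻¹⁹ = 5.066×10¹⁸, i.e. 5.066×10¹⁸/6.022×10²³ = 8.412×10⁻⁶ mol.
Fraction absorbed: 1 − 67.9/100 = 0.3210.
Photons absorbed: 0.3210 × 8.412×10⁻⁶ = 2.700×10⁻⁶ mol.
Product: Φ × n_abs = 0.442 × 2.700×10⁻⁶ = 1.193×10⁻⁶ mol.
As a count: 1.193×10⁻⁶ × 6.022×10²³ = 7.2×10¹⁷.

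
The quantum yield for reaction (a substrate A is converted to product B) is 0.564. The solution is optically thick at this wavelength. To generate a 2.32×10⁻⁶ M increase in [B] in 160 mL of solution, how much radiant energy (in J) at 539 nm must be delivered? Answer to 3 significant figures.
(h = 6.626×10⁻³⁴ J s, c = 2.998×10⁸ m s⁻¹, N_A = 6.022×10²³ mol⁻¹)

0.146 J

Product: (2.32×10⁻⁶ M)(0.16 L) = 3.712×10⁻⁷ mol.
Photons that must be absorbed: 3.712×10⁻⁷ / 0.564 = 6.582×10⁻⁷ mol.
Photon energy: hc/λ = 3.685×10⁻¹⁹ J; per mole, 2.219×10⁵ J mol⁻¹.
Energy required: 6.582×10⁻⁷ × 2.219×10⁵ = 0.146 J.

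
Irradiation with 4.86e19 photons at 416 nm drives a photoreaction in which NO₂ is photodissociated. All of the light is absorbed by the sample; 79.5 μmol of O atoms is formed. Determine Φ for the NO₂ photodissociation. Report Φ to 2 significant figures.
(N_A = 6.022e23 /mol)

Φ = 0.99

Product: 79.5 μmol = 7.95e-5 mol.
Moles of photons: 4.86e19 / 6.022e23 = 8.070e-5 mol.
Φ = 7.95e-5 mol / 8.070e-5 mol photons = 0.99.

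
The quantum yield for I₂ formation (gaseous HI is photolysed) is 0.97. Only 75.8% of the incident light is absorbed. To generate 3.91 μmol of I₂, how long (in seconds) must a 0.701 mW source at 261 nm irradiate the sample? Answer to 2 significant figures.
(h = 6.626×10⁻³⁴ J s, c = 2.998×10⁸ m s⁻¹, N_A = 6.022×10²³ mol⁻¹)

t ≈ 3500 s

Product: 3.91 μmol = 3.91×10⁻⁶ mol.
Photons that must be absorbed: 3.91×10⁻⁶ / 0.97 = 4.031×10⁻⁶ mol.
Incident photons needed: 4.031×10⁻⁶ / 0.758 = 5.318×10⁻⁶ mol.
Photon energy: hc/λ = 7.611×10⁻¹⁹ J; per mole, 4.583×10⁵ J mol⁻¹.
Energy required: 5.318×10⁻⁶ × 4.583×10⁵ = 2.437 J.
Time: 2.437 J / 0.000701 W = 3500 s.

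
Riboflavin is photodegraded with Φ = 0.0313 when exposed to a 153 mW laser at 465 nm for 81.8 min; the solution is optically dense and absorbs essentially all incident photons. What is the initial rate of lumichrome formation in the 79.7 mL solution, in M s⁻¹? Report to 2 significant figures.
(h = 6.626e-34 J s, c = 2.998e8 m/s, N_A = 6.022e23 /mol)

Photon energy at 465 nm: hc/λ = (6.626e-34)(2.998e8)/(465e-9) = 4.272e-19 J.
Energy delivered: (153 mW)(4908 s) = 750.9 J.
Photons incident: 750.9 / 4.272e-19 = 1.758e21, i.e. 1.758e21/6.022e23 = 0.002919 mol.
Product formed: 0.0313 × 0.002919 = 9.136e-5 mol.
Rate: 9.136e-5 mol / (4908 s × 0.0797 L) = 2.3e-7 M s⁻¹.

2.3e-7 M s⁻¹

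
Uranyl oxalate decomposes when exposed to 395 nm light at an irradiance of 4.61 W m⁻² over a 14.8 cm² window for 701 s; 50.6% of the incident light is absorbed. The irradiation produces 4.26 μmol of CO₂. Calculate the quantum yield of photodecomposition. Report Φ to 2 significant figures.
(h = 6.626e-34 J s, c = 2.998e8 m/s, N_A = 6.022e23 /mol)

Product: 4.26 μmol = 4.26e-6 mol.
Photon energy at 395 nm: hc/λ = (6.626e-34)(2.998e8)/(395e-9) = 5.029e-19 J.
Energy delivered: (4.61 W m⁻²)(14.8e-4 m²)(701 s) = 4.783 J.
Photons incident: 4.783 / 5.029e-19 = 9.511e18, i.e. 9.511e18/6.022e23 = 1.579e-5 mol.
Photons absorbed: 0.506 × 1.579e-5 = 7.990e-6 mol.
Φ = 4.26e-6 mol / 7.990e-6 mol photons = 0.53.

Φ = 0.53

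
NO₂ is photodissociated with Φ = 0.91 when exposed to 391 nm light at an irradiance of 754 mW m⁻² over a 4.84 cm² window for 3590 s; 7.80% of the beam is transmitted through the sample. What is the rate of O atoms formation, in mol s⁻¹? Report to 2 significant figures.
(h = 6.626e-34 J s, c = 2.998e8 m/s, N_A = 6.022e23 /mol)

1.0e-9 mol s⁻¹

Photon energy at 391 nm: hc/λ = (6.626e-34)(2.998e8)/(391e-9) = 5.080e-19 J.
Energy delivered: (754 mW m⁻²)(4.84e-4 m²)(3590 s) = 1.310 J.
Photons incident: 1.310 / 5.080e-19 = 2.579e18, i.e. 2.579e18/6.022e23 = 4.283e-6 mol.
Fraction absorbed: 1 − 7.80/100 = 0.9220.
Photons absorbed: 0.9220 × 4.283e-6 = 3.949e-6 mol.
Product formed: 0.91 × 3.949e-6 = 3.594e-6 mol.
Rate: 3.594e-6 / 3590 s = 1.0e-9 mol s⁻¹.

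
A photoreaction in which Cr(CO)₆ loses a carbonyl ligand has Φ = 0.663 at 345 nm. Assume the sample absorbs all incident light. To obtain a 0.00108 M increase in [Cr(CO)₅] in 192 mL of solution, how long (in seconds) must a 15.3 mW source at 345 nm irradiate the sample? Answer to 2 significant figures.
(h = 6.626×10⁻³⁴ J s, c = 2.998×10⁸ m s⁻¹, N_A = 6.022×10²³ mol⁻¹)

Product: (0.00108 M)(0.192 L) = 2.074×10⁻⁴ mol.
Photons that must be absorbed: 2.074×10⁻⁴ / 0.663 = 3.128×10⁻⁴ mol.
Photon energy: hc/λ = 5.758×10⁻¹⁹ J; per mole, 3.467×10⁵ J mol⁻¹.
Energy required: 3.128×10⁻⁴ × 3.467×10⁵ = 108.4 J.
Time: 108.4 J / 0.0153 W = 7100 s.

t ≈ 7100 s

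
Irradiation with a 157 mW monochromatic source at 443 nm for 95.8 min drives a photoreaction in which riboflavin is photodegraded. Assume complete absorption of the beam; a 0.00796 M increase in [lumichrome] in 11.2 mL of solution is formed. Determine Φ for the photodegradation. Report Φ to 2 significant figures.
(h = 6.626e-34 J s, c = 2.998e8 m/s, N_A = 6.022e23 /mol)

Φ = 0.027

Product: (0.00796 M)(0.0112 L) = 8.915e-5 mol.
Photon energy at 443 nm: hc/λ = (6.626e-34)(2.998e8)/(443e-9) = 4.484e-19 J.
Energy delivered: (157 mW)(5748 s) = 902.4 J.
Photons incident: 902.4 / 4.484e-19 = 2.012e21, i.e. 2.012e21/6.022e23 = 0.003341 mol.
Φ = 8.915e-5 mol / 0.003341 mol photons = 0.027.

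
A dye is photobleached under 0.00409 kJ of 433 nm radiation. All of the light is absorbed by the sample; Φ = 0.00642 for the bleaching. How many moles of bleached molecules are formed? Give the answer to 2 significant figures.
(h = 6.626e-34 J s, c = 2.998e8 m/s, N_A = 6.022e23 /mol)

Photon energy at 433 nm: hc/λ = (6.626e-34)(2.998e8)/(433e-9) = 4.588e-19 J.
Incident energy: 0.00409 kJ = 4.09 J.
Photons incident: 4.09 / 4.588e-19 = 8.915e18, i.e. 8.915e18/6.022e23 = 1.480e-5 mol.
Product: Φ × n_abs = 0.00642 × 1.480e-5 = 9.502e-8 mol.

9.5e-8 mol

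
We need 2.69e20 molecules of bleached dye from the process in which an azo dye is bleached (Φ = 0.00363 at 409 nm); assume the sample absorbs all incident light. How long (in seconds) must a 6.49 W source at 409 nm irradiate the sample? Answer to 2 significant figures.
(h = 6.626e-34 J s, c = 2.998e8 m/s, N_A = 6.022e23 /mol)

Product: 2.69e20 / 6.022e23 = 4.467e-4 mol.
Photons that must be absorbed: 4.467e-4 / 0.00363 = 0.1231 mol.
Photon energy: hc/λ = 4.857e-19 J; per mole, 2.925e5 J mol⁻¹.
Energy required: 0.1231 × 2.925e5 = 3.601e4 J.
Time: 3.601e4 J / 6.49 W = 5500 s.

t ≈ 5500 s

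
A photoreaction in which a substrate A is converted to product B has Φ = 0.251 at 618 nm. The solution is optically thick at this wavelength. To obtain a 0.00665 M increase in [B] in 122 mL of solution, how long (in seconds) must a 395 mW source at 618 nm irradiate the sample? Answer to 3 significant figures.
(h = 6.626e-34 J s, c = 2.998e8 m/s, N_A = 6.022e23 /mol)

Product: (0.00665 M)(0.122 L) = 8.113e-4 mol.
Photons that must be absorbed: 8.113e-4 / 0.251 = 0.003232 mol.
Photon energy: hc/λ = 3.214e-19 J; per mole, 1.935e5 J mol⁻¹.
Energy required: 0.003232 × 1.935e5 = 625.4 J.
Time: 625.4 J / 0.395 W = 1580 s.

t ≈ 1580 s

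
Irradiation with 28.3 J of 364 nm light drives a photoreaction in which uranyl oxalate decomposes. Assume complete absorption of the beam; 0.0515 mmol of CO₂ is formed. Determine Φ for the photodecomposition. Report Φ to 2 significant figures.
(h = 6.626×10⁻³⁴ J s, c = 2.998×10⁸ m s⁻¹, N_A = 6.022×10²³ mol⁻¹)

Product: 0.0515 mmol = 5.15×10⁻⁵ mol.
Photon energy at 364 nm: hc/λ = (6.626×10⁻³⁴)(2.998×10⁸)/(364×10⁻⁹) = 5.457×10⁻¹⁹ J.
Photons incident: 28.3 / 5.457×10⁻¹⁹ = 5.186×10¹⁹, i.e. 5.186×10¹⁹/6.022×10²³ = 8.612×10⁻⁵ mol.
Φ = 5.15×10⁻⁵ mol / 8.612×10⁻⁵ mol photons = 0.60.

Φ = 0.60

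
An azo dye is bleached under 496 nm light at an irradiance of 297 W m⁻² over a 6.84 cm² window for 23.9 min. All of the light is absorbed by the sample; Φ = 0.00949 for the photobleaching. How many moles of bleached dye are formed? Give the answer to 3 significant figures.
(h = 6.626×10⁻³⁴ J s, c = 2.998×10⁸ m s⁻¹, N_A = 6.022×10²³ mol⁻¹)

Photon energy at 496 nm: hc/λ = (6.626×10⁻³⁴)(2.998×10⁸)/(496×10⁻⁹) = 4.005×10⁻¹⁹ J.
Energy delivered: (297 W m⁻²)(6.84×10⁻⁴ m²)(1434 s) = 291.3 J.
Photons incident: 291.3 / 4.005×10⁻¹⁹ = 7.273×10²⁰, i.e. 7.273×10²⁰/6.022×10²³ = 0.001208 mol.
Product: Φ × n_abs = 0.00949 × 0.001208 = 1.146×10⁻⁵ mol.

1.15×10⁻⁵ mol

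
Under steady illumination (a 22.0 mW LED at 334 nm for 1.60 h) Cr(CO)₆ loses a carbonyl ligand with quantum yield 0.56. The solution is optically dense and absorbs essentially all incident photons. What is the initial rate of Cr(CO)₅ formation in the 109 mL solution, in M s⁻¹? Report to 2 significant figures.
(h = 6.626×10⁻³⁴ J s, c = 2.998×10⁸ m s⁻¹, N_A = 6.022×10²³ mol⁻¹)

Photon energy at 334 nm: hc/λ = (6.626×10⁻³⁴)(2.998×10⁸)/(334×10⁻⁹) = 5.948×10⁻¹⁹ J.
Energy delivered: (22.0 mW)(5760 s) = 126.7 J.
Photons incident: 126.7 / 5.948×10⁻¹⁹ = 2.130×10²⁰, i.e. 2.130×10²⁰/6.022×10²³ = 3.537×10⁻⁴ mol.
Product formed: 0.56 × 3.537×10⁻⁴ = 1.981×10⁻⁴ mol.
Rate: 1.981×10⁻⁴ mol / (5760 s × 0.109 L) = 3.2×10⁻⁷ M s⁻¹.

3.2×10⁻⁷ M s⁻¹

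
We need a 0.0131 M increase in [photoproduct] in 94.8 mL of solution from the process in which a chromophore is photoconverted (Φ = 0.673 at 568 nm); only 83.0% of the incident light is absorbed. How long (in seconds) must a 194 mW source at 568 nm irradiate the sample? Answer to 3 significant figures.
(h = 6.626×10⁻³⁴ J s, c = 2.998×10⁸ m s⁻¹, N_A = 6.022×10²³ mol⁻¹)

t ≈ 2410 s

Product: (0.0131 M)(0.0948 L) = 0.001242 mol.
Photons that must be absorbed: 0.001242 / 0.673 = 0.001845 mol.
Incident photons needed: 0.001845 / 0.830 = 0.002223 mol.
Photon energy: hc/λ = 3.497×10⁻¹⁹ J; per mole, 2.106×10⁵ J mol⁻¹.
Energy required: 0.002223 × 2.106×10⁵ = 468.2 J.
Time: 468.2 J / 0.194 W = 2410 s.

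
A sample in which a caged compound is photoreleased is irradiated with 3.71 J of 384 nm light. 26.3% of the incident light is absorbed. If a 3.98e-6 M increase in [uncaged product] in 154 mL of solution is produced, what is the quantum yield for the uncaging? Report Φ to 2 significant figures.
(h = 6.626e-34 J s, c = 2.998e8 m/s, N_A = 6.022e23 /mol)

Product: (3.98e-6 M)(0.154 L) = 6.129e-7 mol.
Photon energy at 384 nm: hc/λ = (6.626e-34)(2.998e8)/(384e-9) = 5.173e-19 J.
Photons incident: 3.71 / 5.173e-19 = 7.172e18, i.e. 7.172e18/6.022e23 = 1.191e-5 mol.
Photons absorbed: 0.263 × 1.191e-5 = 3.132e-6 mol.
Φ = 6.129e-7 mol / 3.132e-6 mol photons = 0.20.

Φ = 0.20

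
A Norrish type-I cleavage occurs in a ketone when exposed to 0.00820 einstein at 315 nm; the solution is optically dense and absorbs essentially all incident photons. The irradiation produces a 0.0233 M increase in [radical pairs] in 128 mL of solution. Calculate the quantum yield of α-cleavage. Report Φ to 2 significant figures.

Product: (0.0233 M)(0.128 L) = 0.002982 mol.
Φ = 0.002982 mol / 0.00820 mol photons = 0.36.

Φ = 0.36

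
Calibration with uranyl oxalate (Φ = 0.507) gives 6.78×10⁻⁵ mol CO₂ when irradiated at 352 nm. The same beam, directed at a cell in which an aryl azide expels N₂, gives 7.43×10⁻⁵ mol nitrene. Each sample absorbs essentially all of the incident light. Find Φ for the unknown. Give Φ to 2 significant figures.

Photons absorbed by the actinometer: 6.78×10⁻⁵ / 0.507 = 1.337×10⁻⁴ mol.
Φ(unknown) = 7.43×10⁻⁵ / 1.337×10⁻⁴ = 0.56.

Φ = 0.56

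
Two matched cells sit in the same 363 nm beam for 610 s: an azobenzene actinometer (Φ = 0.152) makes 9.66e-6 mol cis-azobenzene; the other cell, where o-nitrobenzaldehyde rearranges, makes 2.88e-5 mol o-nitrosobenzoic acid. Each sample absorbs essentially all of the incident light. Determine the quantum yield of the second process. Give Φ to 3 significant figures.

Φ = 0.453

Photons absorbed by the actinometer: 9.66e-6 / 0.152 = 6.355e-5 mol.
Φ(unknown) = 2.88e-5 / 6.355e-5 = 0.453.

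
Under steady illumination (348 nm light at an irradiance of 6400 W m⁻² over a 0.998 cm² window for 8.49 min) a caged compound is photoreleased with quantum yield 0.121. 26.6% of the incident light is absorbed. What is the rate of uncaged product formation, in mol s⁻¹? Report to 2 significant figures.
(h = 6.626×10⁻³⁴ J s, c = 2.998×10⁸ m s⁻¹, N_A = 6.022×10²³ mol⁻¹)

Photon energy at 348 nm: hc/λ = (6.626×10⁻³⁴)(2.998×10⁸)/(348×10⁻⁹) = 5.708×10⁻¹⁹ J.
Energy delivered: (6400 W m⁻²)(0.998×10⁻⁴ m²)(509.4 s) = 325.4 J.
Photons incident: 325.4 / 5.708×10⁻¹⁹ = 5.701×10²⁰, i.e. 5.701×10²⁰/6.022×10²³ = 9.467×10⁻⁴ mol.
Photons absorbed: 0.266 × 9.467×10⁻⁴ = 2.518×10⁻⁴ mol.
Product formed: 0.121 × 2.518×10⁻⁴ = 3.047×10⁻⁵ mol.
Rate: 3.047×10⁻⁵ / 509.4 s = 6.0×10⁻⁸ mol s⁻¹.

6.0×10⁻⁸ mol s⁻¹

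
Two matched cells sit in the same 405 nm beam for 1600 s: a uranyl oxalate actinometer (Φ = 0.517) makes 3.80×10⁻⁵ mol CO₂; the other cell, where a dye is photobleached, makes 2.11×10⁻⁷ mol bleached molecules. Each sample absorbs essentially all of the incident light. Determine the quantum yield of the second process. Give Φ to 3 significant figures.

Photons absorbed by the actinometer: 3.80×10⁻⁵ / 0.517 = 7.350×10⁻⁵ mol.
Φ(unknown) = 2.11×10⁻⁷ / 7.350×10⁻⁵ = 0.00287.

Φ = 0.00287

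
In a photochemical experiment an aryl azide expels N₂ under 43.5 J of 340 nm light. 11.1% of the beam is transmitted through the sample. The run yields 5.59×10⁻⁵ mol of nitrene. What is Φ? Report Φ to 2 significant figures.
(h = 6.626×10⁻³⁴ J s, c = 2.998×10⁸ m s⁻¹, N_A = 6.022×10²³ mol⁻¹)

Photon energy at 340 nm: hc/λ = (6.626×10⁻³⁴)(2.998×10⁸)/(340×10⁻⁹) = 5.843×10⁻¹⁹ J.
Photons incident: 43.5 / 5.843×10⁻¹⁹ = 7.445×10¹⁹, i.e. 7.445×10¹⁹/6.022×10²³ = 1.236×10⁻⁴ mol.
Fraction absorbed: 1 − 11.1/100 = 0.8890.
Photons absorbed: 0.8890 × 1.236×10⁻⁴ = 1.099×10⁻⁴ mol.
Φ = 5.59×10⁻⁵ mol / 1.099×10⁻⁴ mol photons = 0.51.

Φ = 0.51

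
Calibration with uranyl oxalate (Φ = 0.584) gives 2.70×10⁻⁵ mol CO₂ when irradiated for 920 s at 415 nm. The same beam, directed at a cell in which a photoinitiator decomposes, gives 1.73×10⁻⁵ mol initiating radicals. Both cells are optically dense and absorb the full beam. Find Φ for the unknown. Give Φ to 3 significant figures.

Φ = 0.374

Photons absorbed by the actinometer: 2.70×10⁻⁵ / 0.584 = 4.623×10⁻⁵ mol.
Φ(unknown) = 1.73×10⁻⁵ / 4.623×10⁻⁵ = 0.374.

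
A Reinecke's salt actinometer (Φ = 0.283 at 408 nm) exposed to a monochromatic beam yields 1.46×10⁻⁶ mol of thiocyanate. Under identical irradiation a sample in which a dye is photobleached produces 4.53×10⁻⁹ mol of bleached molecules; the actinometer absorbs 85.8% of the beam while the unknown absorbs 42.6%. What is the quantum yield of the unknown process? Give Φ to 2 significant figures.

Φ = 0.0018

Photons absorbed by the actinometer: 1.46×10⁻⁶ / 0.283 = 5.159×10⁻⁶ mol.
Incident flux: 5.159×10⁻⁶ / 0.858 = 6.013×10⁻⁶ einstein.
Absorbed by unknown: 0.426 × 6.013×10⁻⁶ = 2.562×10⁻⁶ mol.
Φ(unknown) = 4.53×10⁻⁹ / 2.562×10⁻⁶ = 0.0018.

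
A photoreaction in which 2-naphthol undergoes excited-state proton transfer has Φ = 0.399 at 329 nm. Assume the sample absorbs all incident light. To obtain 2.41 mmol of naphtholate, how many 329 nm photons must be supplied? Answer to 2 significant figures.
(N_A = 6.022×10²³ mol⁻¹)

3.6×10²¹ photons

Product: 2.41 mmol = 0.00241 mol.
Photons that must be absorbed: 0.00241 / 0.399 = 0.006040 mol.
Photon count: 0.006040 × 6.022×10²³ = 3.6×10²¹.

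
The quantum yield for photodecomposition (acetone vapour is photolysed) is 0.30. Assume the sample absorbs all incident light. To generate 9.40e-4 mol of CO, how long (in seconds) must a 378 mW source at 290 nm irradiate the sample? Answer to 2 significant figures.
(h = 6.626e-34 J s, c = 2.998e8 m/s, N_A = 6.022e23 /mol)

Photons that must be absorbed: 9.40e-4 / 0.30 = 0.003133 mol.
Photon energy: hc/λ = 6.850e-19 J; per mole, 4.125e5 J mol⁻¹.
Energy required: 0.003133 × 4.125e5 = 1292 J.
Time: 1292 J / 0.378 W = 3400 s.

t ≈ 3400 s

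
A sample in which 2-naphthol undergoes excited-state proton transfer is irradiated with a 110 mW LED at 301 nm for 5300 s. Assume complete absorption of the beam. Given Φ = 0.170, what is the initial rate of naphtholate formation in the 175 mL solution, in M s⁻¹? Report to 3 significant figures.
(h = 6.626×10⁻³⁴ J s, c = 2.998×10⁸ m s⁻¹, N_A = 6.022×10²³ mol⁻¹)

2.69×10⁻⁷ M s⁻¹

Photon energy at 301 nm: hc/λ = (6.626×10⁻³⁴)(2.998×10⁸)/(301×10⁻⁹) = 6.600×10⁻¹⁹ J.
Energy delivered: (110 mW)(5300 s) = 583.0 J.
Photons incident: 583.0 / 6.600×10⁻¹⁹ = 8.833×10²⁰, i.e. 8.833×10²⁰/6.022×10²³ = 0.001467 mol.
Product formed: 0.170 × 0.001467 = 2.494×10⁻⁴ mol.
Rate: 2.494×10⁻⁴ mol / (5300 s × 0.175 L) = 2.69×10⁻⁷ M s⁻¹.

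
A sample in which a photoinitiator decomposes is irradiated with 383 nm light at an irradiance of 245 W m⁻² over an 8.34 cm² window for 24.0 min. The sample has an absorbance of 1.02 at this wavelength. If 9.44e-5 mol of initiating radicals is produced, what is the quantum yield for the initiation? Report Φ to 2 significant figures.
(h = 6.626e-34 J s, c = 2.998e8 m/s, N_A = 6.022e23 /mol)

Φ = 0.11

Photon energy at 383 nm: hc/λ = (6.626e-34)(2.998e8)/(383e-9) = 5.187e-19 J.
Energy delivered: (245 W m⁻²)(8.34e-4 m²)(1440 s) = 294.2 J.
Photons incident: 294.2 / 5.187e-19 = 5.672e20, i.e. 5.672e20/6.022e23 = 9.419e-4 mol.
Fraction absorbed: 1 − 10^(−1.02) = 0.9045.
Photons absorbed: 0.9045 × 9.419e-4 = 8.519e-4 mol.
Φ = 9.44e-5 mol / 8.519e-4 mol photons = 0.11.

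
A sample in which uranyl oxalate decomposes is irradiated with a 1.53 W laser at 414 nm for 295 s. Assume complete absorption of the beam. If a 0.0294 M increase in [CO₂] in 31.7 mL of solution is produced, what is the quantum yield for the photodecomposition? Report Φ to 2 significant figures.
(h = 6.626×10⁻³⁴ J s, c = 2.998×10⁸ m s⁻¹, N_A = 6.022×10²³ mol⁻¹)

Product: (0.0294 M)(0.0317 L) = 9.320×10⁻⁴ mol.
Photon energy at 414 nm: hc/λ = (6.626×10⁻³⁴)(2.998×10⁸)/(414×10⁻⁹) = 4.798×10⁻¹⁹ J.
Energy delivered: (1.53 W)(295 s) = 451.4 J.
Photons incident: 451.4 / 4.798×10⁻¹⁹ = 9.408×10²⁰, i.e. 9.408×10²⁰/6.022×10²³ = 0.001562 mol.
Φ = 9.320×10⁻⁴ mol / 0.001562 mol photons = 0.60.

Φ = 0.60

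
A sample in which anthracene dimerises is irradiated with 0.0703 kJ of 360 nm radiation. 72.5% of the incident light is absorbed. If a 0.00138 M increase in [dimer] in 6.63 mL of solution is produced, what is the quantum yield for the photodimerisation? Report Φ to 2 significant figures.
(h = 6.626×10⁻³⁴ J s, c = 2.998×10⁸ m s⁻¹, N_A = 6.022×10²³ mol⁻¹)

Product: (0.00138 M)(0.00663 L) = 9.149×10⁻⁶ mol.
Photon energy at 360 nm: hc/λ = (6.626×10⁻³⁴)(2.998×10⁸)/(360×10⁻⁹) = 5.518×10⁻¹⁹ J.
Incident energy: 0.0703 kJ = 70.3 J.
Photons incident: 70.3 / 5.518×10⁻¹⁹ = 1.274×10²⁰, i.e. 1.274×10²⁰/6.022×10²³ = 2.116×10⁻⁴ mol.
Photons absorbed: 0.725 × 2.116×10⁻⁴ = 1.534×10⁻⁴ mol.
Φ = 9.149×10⁻⁶ mol / 1.534×10⁻⁴ mol photons = 0.060.

Φ = 0.060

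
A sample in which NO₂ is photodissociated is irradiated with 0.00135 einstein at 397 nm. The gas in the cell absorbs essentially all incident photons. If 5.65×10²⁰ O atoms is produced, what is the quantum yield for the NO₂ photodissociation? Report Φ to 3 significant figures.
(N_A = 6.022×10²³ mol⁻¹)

Φ = 0.695

Product: 5.65×10²⁰ / 6.022×10²³ = 9.382×10⁻⁴ mol.
Φ = 9.382×10⁻⁴ mol / 0.00135 mol photons = 0.695.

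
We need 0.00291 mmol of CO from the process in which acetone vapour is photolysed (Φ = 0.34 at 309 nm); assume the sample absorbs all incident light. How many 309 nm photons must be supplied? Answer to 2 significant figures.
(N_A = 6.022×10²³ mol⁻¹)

Product: 0.00291 mmol = 2.91×10⁻⁶ mol.
Photons that must be absorbed: 2.91×10⁻⁶ / 0.34 = 8.559×10⁻⁶ mol.
Photon count: 8.559×10⁻⁶ × 6.022×10²³ = 5.2×10¹⁸.

5.2×10¹⁸ photons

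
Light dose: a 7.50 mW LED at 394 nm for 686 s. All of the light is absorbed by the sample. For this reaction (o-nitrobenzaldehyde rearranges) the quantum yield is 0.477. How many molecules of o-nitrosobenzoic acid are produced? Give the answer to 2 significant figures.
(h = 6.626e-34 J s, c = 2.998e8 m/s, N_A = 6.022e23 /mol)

4.9e18 molecules

Photon energy at 394 nm: hc/λ = (6.626e-34)(2.998e8)/(394e-9) = 5.042e-19 J.
Energy delivered: (7.50 mW)(686 s) = 5.145 J.
Photons incident: 5.145 / 5.042e-19 = 1.020e19, i.e. 1.020e19/6.022e23 = 1.694e-5 mol.
Product: Φ × n_abs = 0.477 × 1.694e-5 = 8.080e-6 mol.
As a count: 8.080e-6 × 6.022e23 = 4.9e18.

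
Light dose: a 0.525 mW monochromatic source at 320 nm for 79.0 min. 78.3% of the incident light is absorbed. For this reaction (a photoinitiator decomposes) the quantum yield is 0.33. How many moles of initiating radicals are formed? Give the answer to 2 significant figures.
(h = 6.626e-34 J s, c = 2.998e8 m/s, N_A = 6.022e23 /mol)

1.7e-6 mol

Photon energy at 320 nm: hc/λ = (6.626e-34)(2.998e8)/(320e-9) = 6.208e-19 J.
Energy delivered: (0.525 mW)(4740 s) = 2.489 J.
Photons incident: 2.489 / 6.208e-19 = 4.009e18, i.e. 4.009e18/6.022e23 = 6.657e-6 mol.
Photons absorbed: 0.783 × 6.657e-6 = 5.212e-6 mol.
Product: Φ × n_abs = 0.33 × 5.212e-6 = 1.720e-6 mol.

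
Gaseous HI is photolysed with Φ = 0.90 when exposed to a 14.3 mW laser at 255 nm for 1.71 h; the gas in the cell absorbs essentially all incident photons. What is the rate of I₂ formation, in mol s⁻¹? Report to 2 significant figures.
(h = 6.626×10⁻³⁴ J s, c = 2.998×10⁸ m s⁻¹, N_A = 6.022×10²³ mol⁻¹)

Photon energy at 255 nm: hc/λ = (6.626×10⁻³⁴)(2.998×10⁸)/(255×10⁻⁹) = 7.790×10⁻¹⁹ J.
Energy delivered: (14.3 mW)(6156 s) = 88.03 J.
Photons incident: 88.03 / 7.790×10⁻¹⁹ = 1.130×10²⁰, i.e. 1.130×10²⁰/6.022×10²³ = 1.876×10⁻⁴ mol.
Product formed: 0.90 × 1.876×10⁻⁴ = 1.688×10⁻⁴ mol.
Rate: 1.688×10⁻⁴ / 6156 s = 2.7×10⁻⁸ mol s⁻¹.

2.7×10⁻⁸ mol s⁻¹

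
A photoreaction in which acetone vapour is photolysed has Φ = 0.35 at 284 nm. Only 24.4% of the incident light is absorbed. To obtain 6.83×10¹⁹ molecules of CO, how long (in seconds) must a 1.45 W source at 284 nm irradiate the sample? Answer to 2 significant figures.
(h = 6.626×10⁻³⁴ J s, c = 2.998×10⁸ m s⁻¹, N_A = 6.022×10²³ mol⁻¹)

Product: 6.83×10¹⁹ / 6.022×10²³ = 1.134×10⁻⁴ mol.
Photons that must be absorbed: 1.134×10⁻⁴ / 0.35 = 3.240×10⁻⁴ mol.
Incident photons needed: 3.240×10⁻⁴ / 0.244 = 0.001328 mol.
Photon energy: hc/λ = 6.995×10⁻¹⁹ J; per mole, 4.212×10⁵ J mol⁻¹.
Energy required: 0.001328 × 4.212×10⁵ = 559.4 J.
Time: 559.4 J / 1.45 W = 390 s.

t ≈ 390 s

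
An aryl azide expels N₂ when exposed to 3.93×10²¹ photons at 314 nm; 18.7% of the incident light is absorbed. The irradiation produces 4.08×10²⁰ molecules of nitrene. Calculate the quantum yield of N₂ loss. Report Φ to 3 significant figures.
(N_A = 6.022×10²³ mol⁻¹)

Product: 4.08×10²⁰ / 6.022×10²³ = 6.775×10⁻⁴ mol.
Moles of photons: 3.93×10²¹ / 6.022×10²³ = 0.006526 mol.
Photons absorbed: 0.187 × 0.006526 = 0.001220 mol.
Φ = 6.775×10⁻⁴ mol / 0.001220 mol photons = 0.555.

Φ = 0.555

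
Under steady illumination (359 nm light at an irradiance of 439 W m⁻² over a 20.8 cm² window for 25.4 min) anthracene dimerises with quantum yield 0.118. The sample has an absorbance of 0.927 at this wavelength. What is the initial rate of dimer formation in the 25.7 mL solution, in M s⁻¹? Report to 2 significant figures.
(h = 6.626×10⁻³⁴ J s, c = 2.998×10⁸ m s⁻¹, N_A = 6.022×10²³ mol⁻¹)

1.1×10⁻⁵ M s⁻¹

Photon energy at 359 nm: hc/λ = (6.626×10⁻³⁴)(2.998×10⁸)/(359×10⁻⁹) = 5.533×10⁻¹⁹ J.
Energy delivered: (439 W m⁻²)(20.8×10⁻⁴ m²)(1524 s) = 1392 J.
Photons incident: 1392 / 5.533×10⁻¹⁹ = 2.516×10²¹, i.e. 2.516×10²¹/6.022×10²³ = 0.004178 mol.
Fraction absorbed: 1 − 10^(−0.927) = 0.8817.
Photons absorbed: 0.8817 × 0.004178 = 0.003684 mol.
Product formed: 0.118 × 0.003684 = 4.347×10⁻⁴ mol.
Rate: 4.347×10⁻⁴ mol / (1524 s × 0.0257 L) = 1.1×10⁻⁵ M s⁻¹.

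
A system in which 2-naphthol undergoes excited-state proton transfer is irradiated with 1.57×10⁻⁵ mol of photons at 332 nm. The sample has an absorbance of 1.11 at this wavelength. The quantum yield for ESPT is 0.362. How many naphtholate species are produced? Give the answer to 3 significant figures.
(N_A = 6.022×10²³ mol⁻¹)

Fraction absorbed: 1 − 10^(−1.11) = 0.9224.
Photons absorbed: 0.9224 × 1.57×10⁻⁵ = 1.448×10⁻⁵ mol.
Product: Φ × n_abs = 0.362 × 1.448×10⁻⁵ = 5.242×10⁻⁶ mol.
As a count: 5.242×10⁻⁶ × 6.022×10²³ = 3.16×10¹⁸.

3.16×10¹⁸ species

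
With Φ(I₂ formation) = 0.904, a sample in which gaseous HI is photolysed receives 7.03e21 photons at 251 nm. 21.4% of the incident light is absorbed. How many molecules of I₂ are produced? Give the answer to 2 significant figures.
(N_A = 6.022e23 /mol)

Moles of photons: 7.03e21 / 6.022e23 = 0.01167 mol.
Photons absorbed: 0.214 × 0.01167 = 0.002497 mol.
Product: Φ × n_abs = 0.904 × 0.002497 = 0.002257 mol.
As a count: 0.002257 × 6.022e23 = 1.4e21.

1.4e21 molecules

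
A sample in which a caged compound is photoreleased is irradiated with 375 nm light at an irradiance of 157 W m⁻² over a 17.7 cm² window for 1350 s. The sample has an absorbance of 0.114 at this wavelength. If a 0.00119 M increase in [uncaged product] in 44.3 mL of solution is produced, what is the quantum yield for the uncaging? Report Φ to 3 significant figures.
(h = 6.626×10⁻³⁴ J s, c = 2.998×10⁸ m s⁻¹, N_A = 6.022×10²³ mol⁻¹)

Φ = 0.194

Product: (0.00119 M)(0.0443 L) = 5.272×10⁻⁵ mol.
Photon energy at 375 nm: hc/λ = (6.626×10⁻³⁴)(2.998×10⁸)/(375×10⁻⁹) = 5.297×10⁻¹⁹ J.
Energy delivered: (157 W m⁻²)(17.7×10⁻⁴ m²)(1350 s) = 375.2 J.
Photons incident: 375.2 / 5.297×10⁻¹⁹ = 7.083×10²⁰, i.e. 7.083×10²⁰/6.022×10²³ = 0.001176 mol.
Fraction absorbed: 1 − 10^(−0.114) = 0.2309.
Photons absorbed: 0.2309 × 0.001176 = 2.715×10⁻⁴ mol.
Φ = 5.272×10⁻⁵ mol / 2.715×10⁻⁴ mol photons = 0.194.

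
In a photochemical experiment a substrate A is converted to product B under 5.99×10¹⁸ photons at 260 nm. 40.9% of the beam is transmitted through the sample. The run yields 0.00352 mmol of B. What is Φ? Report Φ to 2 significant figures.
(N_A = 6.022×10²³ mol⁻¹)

Product: 0.00352 mmol = 3.52×10⁻⁶ mol.
Moles of photons: 5.99×10¹⁸ / 6.022×10²³ = 9.947×10⁻⁶ mol.
Fraction absorbed: 1 − 40.9/100 = 0.5910.
Photons absorbed: 0.5910 × 9.947×10⁻⁶ = 5.879×10⁻⁶ mol.
Φ = 3.52×10⁻⁶ mol / 5.879×10⁻⁶ mol photons = 0.60.

Φ = 0.60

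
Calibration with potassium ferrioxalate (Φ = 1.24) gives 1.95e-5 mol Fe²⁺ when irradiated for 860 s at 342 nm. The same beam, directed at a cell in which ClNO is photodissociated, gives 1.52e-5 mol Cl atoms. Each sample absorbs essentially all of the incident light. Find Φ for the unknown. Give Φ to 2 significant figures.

Φ = 0.97

Photons absorbed by the actinometer: 1.95e-5 / 1.24 = 1.573e-5 mol.
Φ(unknown) = 1.52e-5 / 1.573e-5 = 0.97.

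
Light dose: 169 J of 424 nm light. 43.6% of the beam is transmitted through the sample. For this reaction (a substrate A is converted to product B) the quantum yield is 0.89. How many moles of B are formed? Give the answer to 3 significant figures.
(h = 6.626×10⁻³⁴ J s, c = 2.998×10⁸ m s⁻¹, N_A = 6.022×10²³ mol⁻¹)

Photon energy at 424 nm: hc/λ = (6.626×10⁻³⁴)(2.998×10⁸)/(424×10⁻⁹) = 4.685×10⁻¹⁹ J.
Photons incident: 169 / 4.685×10⁻¹⁹ = 3.607×10²⁰, i.e. 3.607×10²⁰/6.022×10²³ = 5.990×10⁻⁴ mol.
Fraction absorbed: 1 − 43.6/100 = 0.5640.
Photons absorbed: 0.5640 × 5.990×10⁻⁴ = 3.378×10⁻⁴ mol.
Product: Φ × n_abs = 0.89 × 3.378×10⁻⁴ = 3.006×10⁻⁴ mol.

3.01×10⁻⁴ mol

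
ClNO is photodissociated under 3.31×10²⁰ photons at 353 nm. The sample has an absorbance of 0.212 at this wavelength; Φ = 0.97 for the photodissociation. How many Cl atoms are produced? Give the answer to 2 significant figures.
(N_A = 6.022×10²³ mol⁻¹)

Moles of photons: 3.31×10²⁰ / 6.022×10²³ = 5.497×10⁻⁴ mol.
Fraction absorbed: 1 − 10^(−0.212) = 0.3862.
Photons absorbed: 0.3862 × 5.497×10⁻⁴ = 2.123×10⁻⁴ mol.
Product: Φ × n_abs = 0.97 × 2.123×10⁻⁴ = 2.059×10⁻⁴ mol.
As a count: 2.059×10⁻⁴ × 6.022×10²³ = 1.2×10²⁰.

1.2×10²⁰ atoms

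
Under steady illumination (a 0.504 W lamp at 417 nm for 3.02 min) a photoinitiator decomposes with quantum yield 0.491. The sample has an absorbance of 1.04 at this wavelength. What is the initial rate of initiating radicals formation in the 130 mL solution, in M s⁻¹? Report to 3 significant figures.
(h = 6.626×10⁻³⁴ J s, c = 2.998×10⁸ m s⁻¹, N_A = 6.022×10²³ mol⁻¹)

6.03×10⁻⁶ M s⁻¹

Photon energy at 417 nm: hc/λ = (6.626×10⁻³⁴)(2.998×10⁸)/(417×10⁻⁹) = 4.764×10⁻¹⁹ J.
Energy delivered: (0.504 W)(181.2 s) = 91.32 J.
Photons incident: 91.32 / 4.764×10⁻¹⁹ = 1.917×10²⁰, i.e. 1.917×10²⁰/6.022×10²³ = 3.183×10⁻⁴ mol.
Fraction absorbed: 1 − 10^(−1.04) = 0.9088.
Photons absorbed: 0.9088 × 3.183×10⁻⁴ = 2.893×10⁻⁴ mol.
Product formed: 0.491 × 2.893×10⁻⁴ = 1.420×10⁻⁴ mol.
Rate: 1.420×10⁻⁴ mol / (181.2 s × 0.13 L) = 6.03×10⁻⁶ M s⁻¹.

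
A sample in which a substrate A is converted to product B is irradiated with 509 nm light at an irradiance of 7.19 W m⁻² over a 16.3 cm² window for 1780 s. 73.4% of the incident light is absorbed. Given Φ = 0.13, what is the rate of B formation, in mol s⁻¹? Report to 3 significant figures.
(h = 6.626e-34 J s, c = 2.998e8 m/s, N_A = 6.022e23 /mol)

Photon energy at 509 nm: hc/λ = (6.626e-34)(2.998e8)/(509e-9) = 3.903e-19 J.
Energy delivered: (7.19 W m⁻²)(16.3e-4 m²)(1780 s) = 20.86 J.
Photons incident: 20.86 / 3.903e-19 = 5.345e19, i.e. 5.345e19/6.022e23 = 8.876e-5 mol.
Photons absorbed: 0.734 × 8.876e-5 = 6.515e-5 mol.
Product formed: 0.13 × 6.515e-5 = 8.470e-6 mol.
Rate: 8.470e-6 / 1780 s = 4.76e-9 mol s⁻¹.

4.76e-9 mol s⁻¹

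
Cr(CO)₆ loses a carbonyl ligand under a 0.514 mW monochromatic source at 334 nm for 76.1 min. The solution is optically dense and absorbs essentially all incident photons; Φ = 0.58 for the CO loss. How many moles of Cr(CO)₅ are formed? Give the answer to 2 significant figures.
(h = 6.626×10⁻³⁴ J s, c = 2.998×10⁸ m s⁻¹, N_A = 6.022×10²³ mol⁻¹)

Photon energy at 334 nm: hc/λ = (6.626×10⁻³⁴)(2.998×10⁸)/(334×10⁻⁹) = 5.948×10⁻¹⁹ J.
Energy delivered: (0.514 mW)(4566 s) = 2.347 J.
Photons incident: 2.347 / 5.948×10⁻¹⁹ = 3.946×10¹⁸, i.e. 3.946×10¹⁸/6.022×10²³ = 6.553×10⁻⁶ mol.
Product: Φ × n_abs = 0.58 × 6.553×10⁻⁶ = 3.801×10⁻⁶ mol.

3.8×10⁻⁶ mol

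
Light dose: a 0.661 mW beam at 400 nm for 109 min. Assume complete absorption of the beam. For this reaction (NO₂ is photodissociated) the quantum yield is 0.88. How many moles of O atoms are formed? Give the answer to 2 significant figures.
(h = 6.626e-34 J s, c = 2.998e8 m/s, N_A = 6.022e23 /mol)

Photon energy at 400 nm: hc/λ = (6.626e-34)(2.998e8)/(400e-9) = 4.966e-19 J.
Energy delivered: (0.661 mW)(6540 s) = 4.323 J.
Photons incident: 4.323 / 4.966e-19 = 8.705e18, i.e. 8.705e18/6.022e23 = 1.446e-5 mol.
Product: Φ × n_abs = 0.88 × 1.446e-5 = 1.272e-5 mol.

1.3e-5 mol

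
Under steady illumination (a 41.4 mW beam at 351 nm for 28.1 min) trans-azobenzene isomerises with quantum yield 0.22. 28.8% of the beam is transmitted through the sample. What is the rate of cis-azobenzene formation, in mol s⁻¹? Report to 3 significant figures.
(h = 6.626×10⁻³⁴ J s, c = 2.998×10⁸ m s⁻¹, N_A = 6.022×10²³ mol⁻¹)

Photon energy at 351 nm: hc/λ = (6.626×10⁻³⁴)(2.998×10⁸)/(351×10⁻⁹) = 5.659×10⁻¹⁹ J.
Energy delivered: (41.4 mW)(1686 s) = 69.80 J.
Photons incident: 69.80 / 5.659×10⁻¹⁹ = 1.233×10²⁰, i.e. 1.233×10²⁰/6.022×10²³ = 2.047×10⁻⁴ mol.
Fraction absorbed: 1 − 28.8/100 = 0.7120.
Photons absorbed: 0.7120 × 2.047×10⁻⁴ = 1.457×10⁻⁴ mol.
Product formed: 0.22 × 1.457×10⁻⁴ = 3.205×10⁻⁵ mol.
Rate: 3.205×10⁻⁵ / 1686 s = 1.90×10⁻⁸ mol s⁻¹.

1.90×10⁻⁸ mol s⁻¹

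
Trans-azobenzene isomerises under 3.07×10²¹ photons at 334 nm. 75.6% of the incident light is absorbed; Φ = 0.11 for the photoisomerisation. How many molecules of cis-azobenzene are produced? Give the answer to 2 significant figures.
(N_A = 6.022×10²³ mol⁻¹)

Moles of photons: 3.07×10²¹ / 6.022×10²³ = 0.005098 mol.
Photons absorbed: 0.756 × 0.005098 = 0.003854 mol.
Product: Φ × n_abs = 0.11 × 0.003854 = 4.239×10⁻⁴ mol.
As a count: 4.239×10⁻⁴ × 6.022×10²³ = 2.6×10²⁰.

2.6×10²⁰ molecules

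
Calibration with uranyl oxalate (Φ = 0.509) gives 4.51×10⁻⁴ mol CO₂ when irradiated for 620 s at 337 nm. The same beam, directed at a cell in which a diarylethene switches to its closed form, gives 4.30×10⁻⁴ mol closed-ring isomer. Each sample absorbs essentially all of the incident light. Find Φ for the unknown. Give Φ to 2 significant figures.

Photons absorbed by the actinometer: 4.51×10⁻⁴ / 0.509 = 8.861×10⁻⁴ mol.
Φ(unknown) = 4.30×10⁻⁴ / 8.861×10⁻⁴ = 0.49.

Φ = 0.49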